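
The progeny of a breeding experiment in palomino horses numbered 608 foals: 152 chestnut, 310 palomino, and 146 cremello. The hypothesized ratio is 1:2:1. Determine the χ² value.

0.355

Expected counts for N = 608 under a 1:2:1 ratio (total parts = 4):
  chestnut: 608 × 1/4 = 152
  palomino: 608 × 2/4 = 304
  cremello: 608 × 1/4 = 152
χ² = Σ (O − E)² / E
  chestnut: (152 − 152)² / 152 = 0.0000
  palomino: (310 − 304)² / 304 = 0.1184
  cremello: (146 − 152)² / 152 = 0.2368
χ² = 0.0000 + 0.1184 + 0.2368 = 0.3552 ≈ 0.355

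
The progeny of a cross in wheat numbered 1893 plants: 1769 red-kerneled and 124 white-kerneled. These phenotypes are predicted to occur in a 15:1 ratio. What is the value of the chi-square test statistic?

Total ratio parts = 16. Expected numbers out of 1893:
  red-kerneled: 1893 × 15/16 = 1774.6875
  white-kerneled: 1893 × 1/16 = 118.3125
χ² = Σ (O − E)² / E
  red-kerneled: (1769 − 1774.6875)² / 1774.6875 = 0.0182
  white-kerneled: (124 − 118.3125)² / 118.3125 = 0.2734
χ² = 0.0182 + 0.2734 = 0.2916 ≈ 0.292

0.292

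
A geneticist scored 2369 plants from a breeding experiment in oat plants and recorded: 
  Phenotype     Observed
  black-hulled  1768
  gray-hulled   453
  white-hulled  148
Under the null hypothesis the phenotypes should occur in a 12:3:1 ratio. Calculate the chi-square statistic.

0.218

Total ratio parts = 16. Expected numbers out of 2369:
  black-hulled: 2369 × 12/16 = 1776.75
  gray-hulled: 2369 × 3/16 = 444.1875
  white-hulled: 2369 × 1/16 = 148.0625
χ² = Σ (O − E)² / E
  black-hulled: (1768 − 1776.75)² / 1776.75 = 0.0431
  gray-hulled: (453 − 444.1875)² / 444.1875 = 0.1748
  white-hulled: (148 − 148.0625)² / 148.0625 = 0.0000
χ² = 0.0431 + 0.1748 + 0.0000 = 0.2179 ≈ 0.218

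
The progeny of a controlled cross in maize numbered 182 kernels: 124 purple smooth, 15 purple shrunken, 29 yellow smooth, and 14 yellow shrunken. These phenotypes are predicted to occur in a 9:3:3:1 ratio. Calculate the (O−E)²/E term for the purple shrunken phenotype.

Under the 9:3:3:1 hypothesis (Σ ratio = 16, N = 182):
  purple smooth: 182 × 9/16 = 102.375
  purple shrunken: 182 × 3/16 = 34.125
  yellow smooth: 182 × 3/16 = 34.125
  yellow shrunken: 182 × 1/16 = 11.375
Contribution of purple shrunken: (15 − 34.125)² / 34.125 = 10.7184

10.718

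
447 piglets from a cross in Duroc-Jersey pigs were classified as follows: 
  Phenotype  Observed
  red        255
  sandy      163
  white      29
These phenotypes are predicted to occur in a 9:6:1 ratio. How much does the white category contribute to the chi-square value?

The 9:6:1 ratio has 16 parts, so with N = 447 the expected counts are:
  red: 447 × 9/16 = 251.4375
  sandy: 447 × 6/16 = 167.625
  white: 447 × 1/16 = 27.9375
Contribution of white: (29 − 27.9375)² / 27.9375 = 0.0404

0.040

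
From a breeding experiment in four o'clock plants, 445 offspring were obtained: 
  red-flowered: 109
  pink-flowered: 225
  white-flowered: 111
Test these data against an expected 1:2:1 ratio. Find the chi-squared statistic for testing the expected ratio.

0.074

Expected counts for N = 445 under a 1:2:1 ratio (total parts = 4):
  red-flowered: 445 × 1/4 = 111.25
  pink-flowered: 445 × 2/4 = 222.5
  white-flowered: 445 × 1/4 = 111.25
χ² = Σ (O − E)² / E
  red-flowered: (109 − 111.25)² / 111.25 = 0.0455
  pink-flowered: (225 − 222.5)² / 222.5 = 0.0281
  white-flowered: (111 − 111.25)² / 111.25 = 0.0006
χ² = 0.0455 + 0.0281 + 0.0006 = 0.0742 ≈ 0.074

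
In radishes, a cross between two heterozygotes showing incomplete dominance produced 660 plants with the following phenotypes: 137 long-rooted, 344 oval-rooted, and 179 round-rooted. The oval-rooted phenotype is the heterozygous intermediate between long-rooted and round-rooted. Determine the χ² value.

6.533

With incomplete dominance, a heterozygote × heterozygote cross gives a 1:2:1 phenotypic ratio.
Expected counts for N = 660 under a 1:2:1 ratio (total parts = 4):
  long-rooted: 660 × 1/4 = 165
  oval-rooted: 660 × 2/4 = 330
  round-rooted: 660 × 1/4 = 165
χ² = Σ (O − E)² / E
  long-rooted: (137 − 165)² / 165 = 4.7515
  oval-rooted: (344 − 330)² / 330 = 0.5939
  round-rooted: (179 − 165)² / 165 = 1.1879
χ² = 4.7515 + 0.5939 + 1.1879 = 6.5333 ≈ 6.533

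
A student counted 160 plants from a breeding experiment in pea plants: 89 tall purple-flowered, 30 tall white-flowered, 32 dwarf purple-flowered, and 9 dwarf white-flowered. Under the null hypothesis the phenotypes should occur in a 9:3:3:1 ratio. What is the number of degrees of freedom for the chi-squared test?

3

A goodness-of-fit test with 4 phenotype classes has df = 4 − 1 = 3.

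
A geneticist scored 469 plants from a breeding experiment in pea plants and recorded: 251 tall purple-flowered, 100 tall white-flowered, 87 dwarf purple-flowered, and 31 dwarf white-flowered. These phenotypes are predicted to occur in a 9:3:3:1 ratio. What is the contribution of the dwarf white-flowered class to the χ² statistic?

Under the 9:3:3:1 hypothesis (Σ ratio = 16, N = 469):
  tall purple-flowered: 469 × 9/16 = 263.8125
  tall white-flowered: 469 × 3/16 = 87.9375
  dwarf purple-flowered: 469 × 3/16 = 87.9375
  dwarf white-flowered: 469 × 1/16 = 29.3125
Contribution of dwarf white-flowered: (31 − 29.3125)² / 29.3125 = 0.0971

0.097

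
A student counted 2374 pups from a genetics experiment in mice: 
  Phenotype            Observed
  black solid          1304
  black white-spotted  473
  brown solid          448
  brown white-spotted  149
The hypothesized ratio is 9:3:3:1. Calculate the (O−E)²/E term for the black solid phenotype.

Under the 9:3:3:1 hypothesis (Σ ratio = 16, N = 2374):
  black solid: 2374 × 9/16 = 1335.375
  black white-spotted: 2374 × 3/16 = 445.125
  brown solid: 2374 × 3/16 = 445.125
  brown white-spotted: 2374 × 1/16 = 148.375
Contribution of black solid: (1304 − 1335.375)² / 1335.375 = 0.7372

0.737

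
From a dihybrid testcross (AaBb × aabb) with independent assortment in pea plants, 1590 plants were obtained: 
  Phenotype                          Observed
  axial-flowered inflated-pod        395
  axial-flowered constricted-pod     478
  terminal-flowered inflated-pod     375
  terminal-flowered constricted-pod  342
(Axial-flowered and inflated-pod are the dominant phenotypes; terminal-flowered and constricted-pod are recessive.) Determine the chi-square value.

25.341

A dihybrid testcross with independent assortment gives a 1:1:1:1 ratio.
Under the 1:1:1:1 hypothesis (Σ ratio = 4, N = 1590):
  axial-flowered inflated-pod: 1590 × 1/4 = 397.5
  axial-flowered constricted-pod: 1590 × 1/4 = 397.5
  terminal-flowered inflated-pod: 1590 × 1/4 = 397.5
  terminal-flowered constricted-pod: 1590 × 1/4 = 397.5
χ² = Σ (O − E)² / E
  axial-flowered inflated-pod: (395 − 397.5)² / 397.5 = 0.0157
  axial-flowered constricted-pod: (478 − 397.5)² / 397.5 = 16.3025
  terminal-flowered inflated-pod: (375 − 397.5)² / 397.5 = 1.2736
  terminal-flowered constricted-pod: (342 − 397.5)² / 397.5 = 7.7491
χ² = 0.0157 + 16.3025 + 1.2736 + 7.7491 = 25.3409 ≈ 25.341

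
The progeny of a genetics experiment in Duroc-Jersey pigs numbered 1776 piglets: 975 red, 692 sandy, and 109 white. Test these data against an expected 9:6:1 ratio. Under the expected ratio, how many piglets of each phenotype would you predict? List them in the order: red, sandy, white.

The 9:6:1 ratio has 16 parts, so with N = 1776 the expected counts are:
  red: 1776 × 9/16 = 999
  sandy: 1776 × 6/16 = 666
  white: 1776 × 1/16 = 111

999, 666, 111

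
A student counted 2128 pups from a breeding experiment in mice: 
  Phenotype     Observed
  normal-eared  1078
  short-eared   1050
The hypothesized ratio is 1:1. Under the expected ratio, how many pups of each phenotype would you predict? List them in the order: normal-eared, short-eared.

1064, 1064

Under the 1:1 hypothesis (Σ ratio = 2, N = 2128):
  normal-eared: 2128 × 1/2 = 1064
  short-eared: 2128 × 1/2 = 1064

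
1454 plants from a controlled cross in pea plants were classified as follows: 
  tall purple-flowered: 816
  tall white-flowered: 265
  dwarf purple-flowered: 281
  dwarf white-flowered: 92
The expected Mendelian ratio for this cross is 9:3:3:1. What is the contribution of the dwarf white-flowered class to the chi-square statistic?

0.014

Under the 9:3:3:1 hypothesis (Σ ratio = 16, N = 1454):
  tall purple-flowered: 1454 × 9/16 = 817.875
  tall white-flowered: 1454 × 3/16 = 272.625
  dwarf purple-flowered: 1454 × 3/16 = 272.625
  dwarf white-flowered: 1454 × 1/16 = 90.875
Contribution of dwarf white-flowered: (92 − 90.875)² / 90.875 = 0.0139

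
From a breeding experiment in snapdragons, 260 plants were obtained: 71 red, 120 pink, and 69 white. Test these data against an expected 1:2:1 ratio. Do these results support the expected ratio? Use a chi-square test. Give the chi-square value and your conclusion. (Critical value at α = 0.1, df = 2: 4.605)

1.569; consistent

The 1:2:1 ratio has 4 parts, so with N = 260 the expected counts are:
  red: 260 × 1/4 = 65
  pink: 260 × 2/4 = 130
  white: 260 × 1/4 = 65
χ² = Σ (O − E)² / E
  red: (71 − 65)² / 65 = 0.5538
  pink: (120 − 130)² / 130 = 0.7692
  white: (69 − 65)² / 65 = 0.2462
χ² = 0.5538 + 0.7692 + 0.2462 = 1.5692 ≈ 1.569
Degrees of freedom = 3 − 1 = 2; critical value at α = 0.1 is 4.605.
Since 1.569 < 4.605, we fail to reject the null hypothesis — the data are consistent with the 1:2:1 ratio.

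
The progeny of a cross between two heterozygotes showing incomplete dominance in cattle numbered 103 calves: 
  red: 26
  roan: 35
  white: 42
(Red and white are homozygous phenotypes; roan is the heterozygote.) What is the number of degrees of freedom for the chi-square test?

With incomplete dominance, a heterozygote × heterozygote cross gives a 1:2:1 phenotypic ratio.
A goodness-of-fit test with 3 phenotype classes has df = 3 − 1 = 2.

2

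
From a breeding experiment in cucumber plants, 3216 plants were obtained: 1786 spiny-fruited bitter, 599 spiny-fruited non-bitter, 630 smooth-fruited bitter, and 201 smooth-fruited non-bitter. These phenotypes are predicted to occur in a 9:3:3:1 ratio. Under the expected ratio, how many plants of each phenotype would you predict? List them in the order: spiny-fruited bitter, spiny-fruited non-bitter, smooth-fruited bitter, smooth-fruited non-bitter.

Expected counts for N = 3216 under a 9:3:3:1 ratio (total parts = 16):
  spiny-fruited bitter: 3216 × 9/16 = 1809
  spiny-fruited non-bitter: 3216 × 3/16 = 603
  smooth-fruited bitter: 3216 × 3/16 = 603
  smooth-fruited non-bitter: 3216 × 1/16 = 201

1809, 603, 603, 201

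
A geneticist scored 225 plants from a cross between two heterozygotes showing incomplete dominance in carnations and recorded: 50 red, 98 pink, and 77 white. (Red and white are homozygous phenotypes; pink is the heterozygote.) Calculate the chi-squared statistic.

With incomplete dominance, a heterozygote × heterozygote cross gives a 1:2:1 phenotypic ratio.
Under the 1:2:1 hypothesis (Σ ratio = 4, N = 225):
  red: 225 × 1/4 = 56.25
  pink: 225 × 2/4 = 112.5
  white: 225 × 1/4 = 56.25
χ² = Σ (O − E)² / E
  red: (50 − 56.25)² / 56.25 = 0.6944
  pink: (98 − 112.5)² / 112.5 = 1.8689
  white: (77 − 56.25)² / 56.25 = 7.6544
χ² = 0.6944 + 1.8689 + 7.6544 = 10.2177 ≈ 10.218

10.218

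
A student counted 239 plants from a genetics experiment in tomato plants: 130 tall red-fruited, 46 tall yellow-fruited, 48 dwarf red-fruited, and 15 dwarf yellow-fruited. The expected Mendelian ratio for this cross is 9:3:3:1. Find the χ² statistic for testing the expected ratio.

0.405

Under the 9:3:3:1 hypothesis (Σ ratio = 16, N = 239):
  tall red-fruited: 239 × 9/16 = 134.4375
  tall yellow-fruited: 239 × 3/16 = 44.8125
  dwarf red-fruited: 239 × 3/16 = 44.8125
  dwarf yellow-fruited: 239 × 1/16 = 14.9375
χ² = Σ (O − E)² / E
  tall red-fruited: (130 − 134.4375)² / 134.4375 = 0.1465
  tall yellow-fruited: (46 − 44.8125)² / 44.8125 = 0.0315
  dwarf red-fruited: (48 − 44.8125)² / 44.8125 = 0.2267
  dwarf yellow-fruited: (15 − 14.9375)² / 14.9375 = 0.0003
χ² = 0.1465 + 0.0315 + 0.2267 + 0.0003 = 0.405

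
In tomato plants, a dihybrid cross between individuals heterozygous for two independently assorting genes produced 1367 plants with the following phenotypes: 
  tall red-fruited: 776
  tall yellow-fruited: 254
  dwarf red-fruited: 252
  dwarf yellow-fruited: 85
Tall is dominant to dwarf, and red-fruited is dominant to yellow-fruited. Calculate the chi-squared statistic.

A dihybrid F₂ with independent assortment and complete dominance at both loci gives a 9:3:3:1 phenotypic ratio.
Expected counts for N = 1367 under a 9:3:3:1 ratio (total parts = 16):
  tall red-fruited: 1367 × 9/16 = 768.9375
  tall yellow-fruited: 1367 × 3/16 = 256.3125
  dwarf red-fruited: 1367 × 3/16 = 256.3125
  dwarf yellow-fruited: 1367 × 1/16 = 85.4375
χ² = Σ (O − E)² / E
  tall red-fruited: (776 − 768.9375)² / 768.9375 = 0.0649
  tall yellow-fruited: (254 − 256.3125)² / 256.3125 = 0.0209
  dwarf red-fruited: (252 − 256.3125)² / 256.3125 = 0.0726
  dwarf yellow-fruited: (85 − 85.4375)² / 85.4375 = 0.0022
χ² = 0.0649 + 0.0209 + 0.0726 + 0.0022 = 0.1606 ≈ 0.161

0.161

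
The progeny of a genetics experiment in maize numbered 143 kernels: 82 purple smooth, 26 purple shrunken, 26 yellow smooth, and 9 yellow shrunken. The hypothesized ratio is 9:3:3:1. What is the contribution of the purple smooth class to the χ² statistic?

0.030

Expected counts for N = 143 under a 9:3:3:1 ratio (total parts = 16):
  purple smooth: 143 × 9/16 = 80.4375
  purple shrunken: 143 × 3/16 = 26.8125
  yellow smooth: 143 × 3/16 = 26.8125
  yellow shrunken: 143 × 1/16 = 8.9375
Contribution of purple smooth: (82 − 80.4375)² / 80.4375 = 0.0304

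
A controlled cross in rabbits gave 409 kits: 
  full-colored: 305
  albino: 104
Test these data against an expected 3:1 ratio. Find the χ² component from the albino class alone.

0.030

Total ratio parts = 4. Expected numbers out of 409:
  full-colored: 409 × 3/4 = 306.75
  albino: 409 × 1/4 = 102.25
Contribution of albino: (104 − 102.25)² / 102.25 = 0.0300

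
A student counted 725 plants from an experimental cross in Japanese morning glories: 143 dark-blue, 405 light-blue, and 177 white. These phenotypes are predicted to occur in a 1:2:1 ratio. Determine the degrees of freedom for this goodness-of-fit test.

A goodness-of-fit test with 3 phenotype classes has df = 3 − 1 = 2.

2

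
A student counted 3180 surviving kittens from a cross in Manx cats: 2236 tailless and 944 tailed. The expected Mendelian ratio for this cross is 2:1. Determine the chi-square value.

19.042

The 2:1 ratio has 3 parts, so with N = 3180 the expected counts are:
  tailless: 3180 × 2/3 = 2120
  tailed: 3180 × 1/3 = 1060
χ² = Σ (O − E)² / E
  tailless: (2236 − 2120)² / 2120 = 6.3472
  tailed: (944 − 1060)² / 1060 = 12.6943
χ² = 6.3472 + 12.6943 = 19.0415 ≈ 19.042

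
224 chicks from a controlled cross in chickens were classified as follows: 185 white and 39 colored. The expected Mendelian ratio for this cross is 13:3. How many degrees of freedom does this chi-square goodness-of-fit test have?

1

A goodness-of-fit test with 2 phenotype classes has df = 2 − 1 = 1.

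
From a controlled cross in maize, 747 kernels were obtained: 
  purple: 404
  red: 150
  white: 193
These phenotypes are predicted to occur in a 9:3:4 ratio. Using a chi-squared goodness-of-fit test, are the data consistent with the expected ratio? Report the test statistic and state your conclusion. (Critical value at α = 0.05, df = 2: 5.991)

The 9:3:4 ratio has 16 parts, so with N = 747 the expected counts are:
  purple: 747 × 9/16 = 420.1875
  red: 747 × 3/16 = 140.0625
  white: 747 × 4/16 = 186.75
χ² = Σ (O − E)² / E
  purple: (404 − 420.1875)² / 420.1875 = 0.6236
  red: (150 − 140.0625)² / 140.0625 = 0.7051
  white: (193 − 186.75)² / 186.75 = 0.2092
χ² = 0.6236 + 0.7051 + 0.2092 = 1.5379 ≈ 1.538
Degrees of freedom = 3 − 1 = 2; critical value at α = 0.05 is 5.991.
Since 1.538 < 5.991, we fail to reject the null hypothesis — the data are consistent with the 9:3:4 ratio.

1.538; consistent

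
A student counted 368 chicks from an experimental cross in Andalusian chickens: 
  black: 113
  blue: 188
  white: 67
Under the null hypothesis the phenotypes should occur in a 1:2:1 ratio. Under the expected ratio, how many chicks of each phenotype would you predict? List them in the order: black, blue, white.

Under the 1:2:1 hypothesis (Σ ratio = 4, N = 368):
  black: 368 × 1/4 = 92
  blue: 368 × 2/4 = 184
  white: 368 × 1/4 = 92

92, 184, 92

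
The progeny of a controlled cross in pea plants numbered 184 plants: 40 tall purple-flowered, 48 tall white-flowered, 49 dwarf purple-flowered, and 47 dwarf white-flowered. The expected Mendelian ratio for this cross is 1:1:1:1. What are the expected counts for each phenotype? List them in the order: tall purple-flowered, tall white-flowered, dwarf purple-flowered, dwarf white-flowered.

Total ratio parts = 4. Expected numbers out of 184:
  tall purple-flowered: 184 × 1/4 = 46
  tall white-flowered: 184 × 1/4 = 46
  dwarf purple-flowered: 184 × 1/4 = 46
  dwarf white-flowered: 184 × 1/4 = 46

46, 46, 46, 46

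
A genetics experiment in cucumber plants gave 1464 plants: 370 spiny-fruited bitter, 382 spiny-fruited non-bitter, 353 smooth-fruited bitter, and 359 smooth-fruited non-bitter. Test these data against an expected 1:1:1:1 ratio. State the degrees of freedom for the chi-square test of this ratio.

A goodness-of-fit test with 4 phenotype classes has df = 4 − 1 = 3.

3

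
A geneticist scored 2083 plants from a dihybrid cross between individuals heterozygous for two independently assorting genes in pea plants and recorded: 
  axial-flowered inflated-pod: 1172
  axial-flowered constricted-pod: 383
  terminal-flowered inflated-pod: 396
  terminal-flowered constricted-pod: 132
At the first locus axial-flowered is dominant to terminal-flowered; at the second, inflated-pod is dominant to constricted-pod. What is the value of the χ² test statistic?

A dihybrid F₂ with independent assortment and complete dominance at both loci gives a 9:3:3:1 phenotypic ratio.
Total ratio parts = 16. Expected numbers out of 2083:
  axial-flowered inflated-pod: 2083 × 9/16 = 1171.6875
  axial-flowered constricted-pod: 2083 × 3/16 = 390.5625
  terminal-flowered inflated-pod: 2083 × 3/16 = 390.5625
  terminal-flowered constricted-pod: 2083 × 1/16 = 130.1875
χ² = Σ (O − E)² / E
  axial-flowered inflated-pod: (1172 − 1171.6875)² / 1171.6875 = 0.0001
  axial-flowered constricted-pod: (383 − 390.5625)² / 390.5625 = 0.1464
  terminal-flowered inflated-pod: (396 − 390.5625)² / 390.5625 = 0.0757
  terminal-flowered constricted-pod: (132 − 130.1875)² / 130.1875 = 0.0252
χ² = 0.0001 + 0.1464 + 0.0757 + 0.0252 = 0.2474 ≈ 0.247

0.247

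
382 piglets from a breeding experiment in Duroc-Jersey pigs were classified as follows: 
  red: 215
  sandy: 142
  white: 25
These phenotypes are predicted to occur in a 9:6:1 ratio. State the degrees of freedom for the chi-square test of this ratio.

2

A goodness-of-fit test with 3 phenotype classes has df = 3 − 1 = 2.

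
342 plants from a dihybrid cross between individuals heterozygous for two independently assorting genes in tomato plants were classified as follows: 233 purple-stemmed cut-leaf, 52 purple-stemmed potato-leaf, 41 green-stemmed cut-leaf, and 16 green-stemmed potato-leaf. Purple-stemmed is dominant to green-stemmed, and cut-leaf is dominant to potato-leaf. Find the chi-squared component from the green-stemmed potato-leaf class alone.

A dihybrid F₂ with independent assortment and complete dominance at both loci gives a 9:3:3:1 phenotypic ratio.
Under the 9:3:3:1 hypothesis (Σ ratio = 16, N = 342):
  purple-stemmed cut-leaf: 342 × 9/16 = 192.375
  purple-stemmed potato-leaf: 342 × 3/16 = 64.125
  green-stemmed cut-leaf: 342 × 3/16 = 64.125
  green-stemmed potato-leaf: 342 × 1/16 = 21.375
Contribution of green-stemmed potato-leaf: (16 − 21.375)² / 21.375 = 1.3516

1.352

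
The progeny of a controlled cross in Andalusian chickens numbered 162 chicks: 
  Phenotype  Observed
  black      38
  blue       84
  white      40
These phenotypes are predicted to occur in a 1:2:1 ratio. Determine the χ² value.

0.272

Expected counts for N = 162 under a 1:2:1 ratio (total parts = 4):
  black: 162 × 1/4 = 40.5
  blue: 162 × 2/4 = 81
  white: 162 × 1/4 = 40.5
χ² = Σ (O − E)² / E
  black: (38 − 40.5)² / 40.5 = 0.1543
  blue: (84 − 81)² / 81 = 0.1111
  white: (40 − 40.5)² / 40.5 = 0.0062
χ² = 0.1543 + 0.1111 + 0.0062 = 0.2716 ≈ 0.272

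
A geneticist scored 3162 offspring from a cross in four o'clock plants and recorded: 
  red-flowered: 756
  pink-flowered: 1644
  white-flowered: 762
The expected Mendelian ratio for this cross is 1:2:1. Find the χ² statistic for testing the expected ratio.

The 1:2:1 ratio has 4 parts, so with N = 3162 the expected counts are:
  red-flowered: 3162 × 1/4 = 790.5
  pink-flowered: 3162 × 2/4 = 1581
  white-flowered: 3162 × 1/4 = 790.5
χ² = Σ (O − E)² / E
  red-flowered: (756 − 790.5)² / 790.5 = 1.5057
  pink-flowered: (1644 − 1581)² / 1581 = 2.5104
  white-flowered: (762 − 790.5)² / 790.5 = 1.0275
χ² = 1.5057 + 2.5104 + 1.0275 = 5.0436 ≈ 5.044

5.044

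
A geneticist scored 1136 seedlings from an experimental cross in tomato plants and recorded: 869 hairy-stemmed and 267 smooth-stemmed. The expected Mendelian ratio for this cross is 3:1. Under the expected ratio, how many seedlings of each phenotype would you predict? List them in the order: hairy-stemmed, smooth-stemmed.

Expected counts for N = 1136 under a 3:1 ratio (total parts = 4):
  hairy-stemmed: 1136 × 3/4 = 852
  smooth-stemmed: 1136 × 1/4 = 284

852, 284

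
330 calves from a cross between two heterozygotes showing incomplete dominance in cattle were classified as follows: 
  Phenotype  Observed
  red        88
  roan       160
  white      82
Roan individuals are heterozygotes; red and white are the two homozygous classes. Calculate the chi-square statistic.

0.521

With incomplete dominance, a heterozygote × heterozygote cross gives a 1:2:1 phenotypic ratio.
Total ratio parts = 4. Expected numbers out of 330:
  red: 330 × 1/4 = 82.5
  roan: 330 × 2/4 = 165
  white: 330 × 1/4 = 82.5
χ² = Σ (O − E)² / E
  red: (88 − 82.5)² / 82.5 = 0.3667
  roan: (160 − 165)² / 165 = 0.1515
  white: (82 − 82.5)² / 82.5 = 0.0030
χ² = 0.3667 + 0.1515 + 0.0030 = 0.5212 ≈ 0.521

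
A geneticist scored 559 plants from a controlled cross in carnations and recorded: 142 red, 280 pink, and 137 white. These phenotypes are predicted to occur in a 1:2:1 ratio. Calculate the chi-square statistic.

0.091

Expected counts for N = 559 under a 1:2:1 ratio (total parts = 4):
  red: 559 × 1/4 = 139.75
  pink: 559 × 2/4 = 279.5
  white: 559 × 1/4 = 139.75
χ² = Σ (O − E)² / E
  red: (142 − 139.75)² / 139.75 = 0.0362
  pink: (280 − 279.5)² / 279.5 = 0.0009
  white: (137 − 139.75)² / 139.75 = 0.0541
χ² = 0.0362 + 0.0009 + 0.0541 = 0.0912 ≈ 0.091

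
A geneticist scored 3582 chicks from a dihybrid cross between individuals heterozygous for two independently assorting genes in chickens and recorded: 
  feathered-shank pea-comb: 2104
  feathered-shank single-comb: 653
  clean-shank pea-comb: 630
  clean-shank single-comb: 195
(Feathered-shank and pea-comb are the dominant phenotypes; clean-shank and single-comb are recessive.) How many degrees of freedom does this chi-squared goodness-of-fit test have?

A dihybrid F₂ with independent assortment and complete dominance at both loci gives a 9:3:3:1 phenotypic ratio.
A goodness-of-fit test with 4 phenotype classes has df = 4 − 1 = 3.

3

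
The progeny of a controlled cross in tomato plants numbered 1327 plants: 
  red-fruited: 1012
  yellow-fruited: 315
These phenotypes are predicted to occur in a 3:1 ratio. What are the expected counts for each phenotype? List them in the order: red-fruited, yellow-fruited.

Expected counts for N = 1327 under a 3:1 ratio (total parts = 4):
  red-fruited: 1327 × 3/4 = 995.25
  yellow-fruited: 1327 × 1/4 = 331.75

995.25, 331.75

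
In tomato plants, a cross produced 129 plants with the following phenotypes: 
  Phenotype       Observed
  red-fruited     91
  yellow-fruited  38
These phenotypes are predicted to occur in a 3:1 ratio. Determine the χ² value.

Expected counts for N = 129 under a 3:1 ratio (total parts = 4):
  red-fruited: 129 × 3/4 = 96.75
  yellow-fruited: 129 × 1/4 = 32.25
χ² = Σ (O − E)² / E
  red-fruited: (91 − 96.75)² / 96.75 = 0.3417
  yellow-fruited: (38 − 32.25)² / 32.25 = 1.0252
χ² = 0.3417 + 1.0252 = 1.3669 ≈ 1.367

1.367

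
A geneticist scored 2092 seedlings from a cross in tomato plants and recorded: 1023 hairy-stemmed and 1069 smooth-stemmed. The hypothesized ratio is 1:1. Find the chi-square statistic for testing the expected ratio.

1.011

Under the 1:1 hypothesis (Σ ratio = 2, N = 2092):
  hairy-stemmed: 2092 × 1/2 = 1046
  smooth-stemmed: 2092 × 1/2 = 1046
χ² = Σ (O − E)² / E
  hairy-stemmed: (1023 − 1046)² / 1046 = 0.5057
  smooth-stemmed: (1069 − 1046)² / 1046 = 0.5057
χ² = 0.5057 + 0.5057 = 1.0114 ≈ 1.011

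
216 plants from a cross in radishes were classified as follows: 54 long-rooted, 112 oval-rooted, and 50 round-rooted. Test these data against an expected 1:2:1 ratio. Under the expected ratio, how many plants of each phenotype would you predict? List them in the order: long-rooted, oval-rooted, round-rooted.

54, 108, 54

Expected counts for N = 216 under a 1:2:1 ratio (total parts = 4):
  long-rooted: 216 × 1/4 = 54
  oval-rooted: 216 × 2/4 = 108
  round-rooted: 216 × 1/4 = 54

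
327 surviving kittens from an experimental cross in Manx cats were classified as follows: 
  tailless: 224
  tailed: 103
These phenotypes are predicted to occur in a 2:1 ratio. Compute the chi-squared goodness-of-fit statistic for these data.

Total ratio parts = 3. Expected numbers out of 327:
  tailless: 327 × 2/3 = 218
  tailed: 327 × 1/3 = 109
χ² = Σ (O − E)² / E
  tailless: (224 − 218)² / 218 = 0.1651
  tailed: (103 − 109)² / 109 = 0.3303
χ² = 0.1651 + 0.3303 = 0.4954 ≈ 0.495

0.495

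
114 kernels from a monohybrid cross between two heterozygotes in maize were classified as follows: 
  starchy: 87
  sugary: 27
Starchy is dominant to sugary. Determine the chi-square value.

For a monohybrid cross between heterozygotes with complete dominance, the expected phenotypic ratio is 3:1.
Expected counts for N = 114 under a 3:1 ratio (total parts = 4):
  starchy: 114 × 3/4 = 85.5
  sugary: 114 × 1/4 = 28.5
χ² = Σ (O − E)² / E
  starchy: (87 − 85.5)² / 85.5 = 0.0263
  sugary: (27 − 28.5)² / 28.5 = 0.0789
χ² = 0.0263 + 0.0789 = 0.1052 ≈ 0.105

0.105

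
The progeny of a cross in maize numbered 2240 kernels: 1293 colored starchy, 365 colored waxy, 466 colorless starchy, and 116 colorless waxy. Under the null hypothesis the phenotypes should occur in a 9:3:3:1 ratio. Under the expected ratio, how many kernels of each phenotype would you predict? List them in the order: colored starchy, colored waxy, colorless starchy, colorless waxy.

Expected counts for N = 2240 under a 9:3:3:1 ratio (total parts = 16):
  colored starchy: 2240 × 9/16 = 1260
  colored waxy: 2240 × 3/16 = 420
  colorless starchy: 2240 × 3/16 = 420
  colorless waxy: 2240 × 1/16 = 140

1260, 420, 420, 140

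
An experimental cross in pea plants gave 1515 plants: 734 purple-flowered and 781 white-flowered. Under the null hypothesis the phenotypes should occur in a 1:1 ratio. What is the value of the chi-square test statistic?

1.458

Total ratio parts = 2. Expected numbers out of 1515:
  purple-flowered: 1515 × 1/2 = 757.5
  white-flowered: 1515 × 1/2 = 757.5
χ² = Σ (O − E)² / E
  purple-flowered: (734 − 757.5)² / 757.5 = 0.7290
  white-flowered: (781 − 757.5)² / 757.5 = 0.7290
χ² = 0.7290 + 0.7290 = 1.458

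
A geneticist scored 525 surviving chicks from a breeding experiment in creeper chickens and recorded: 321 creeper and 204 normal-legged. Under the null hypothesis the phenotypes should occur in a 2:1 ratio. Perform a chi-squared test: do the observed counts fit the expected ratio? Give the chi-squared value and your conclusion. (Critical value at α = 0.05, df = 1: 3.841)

Under the 2:1 hypothesis (Σ ratio = 3, N = 525):
  creeper: 525 × 2/3 = 350
  normal-legged: 525 × 1/3 = 175
χ² = Σ (O − E)² / E
  creeper: (321 − 350)² / 350 = 2.4029
  normal-legged: (204 − 175)² / 175 = 4.8057
χ² = 2.4029 + 4.8057 = 7.2086 ≈ 7.209
Degrees of freedom = 2 − 1 = 1; critical value at α = 0.05 is 3.841.
Since 7.209 > 3.841, we reject the null hypothesis — the data do not fit the 2:1 ratio.

7.209; not consistent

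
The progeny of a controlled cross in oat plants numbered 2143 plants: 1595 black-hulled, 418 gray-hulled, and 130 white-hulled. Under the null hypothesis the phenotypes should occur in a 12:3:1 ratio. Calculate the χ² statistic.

The 12:3:1 ratio has 16 parts, so with N = 2143 the expected counts are:
  black-hulled: 2143 × 12/16 = 1607.25
  gray-hulled: 2143 × 3/16 = 401.8125
  white-hulled: 2143 × 1/16 = 133.9375
χ² = Σ (O − E)² / E
  black-hulled: (1595 − 1607.25)² / 1607.25 = 0.0934
  gray-hulled: (418 − 401.8125)² / 401.8125 = 0.6521
  white-hulled: (130 − 133.9375)² / 133.9375 = 0.1158
χ² = 0.0934 + 0.6521 + 0.1158 = 0.8613 ≈ 0.861

0.861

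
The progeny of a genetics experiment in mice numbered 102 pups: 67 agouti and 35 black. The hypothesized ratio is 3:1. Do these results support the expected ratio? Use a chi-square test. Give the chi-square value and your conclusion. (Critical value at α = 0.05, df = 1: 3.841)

4.719; not consistent

The 3:1 ratio has 4 parts, so with N = 102 the expected counts are:
  agouti: 102 × 3/4 = 76.5
  black: 102 × 1/4 = 25.5
χ² = Σ (O − E)² / E
  agouti: (67 − 76.5)² / 76.5 = 1.1797
  black: (35 − 25.5)² / 25.5 = 3.5392
χ² = 1.1797 + 3.5392 = 4.7189 ≈ 4.719
Degrees of freedom = 2 − 1 = 1; critical value at α = 0.05 is 3.841.
Since 4.719 > 3.841, we reject the null hypothesis — the data do not fit the 3:1 ratio.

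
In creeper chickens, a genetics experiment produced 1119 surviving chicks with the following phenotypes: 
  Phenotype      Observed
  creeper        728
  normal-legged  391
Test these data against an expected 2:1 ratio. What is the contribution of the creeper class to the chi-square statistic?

0.434

Expected counts for N = 1119 under a 2:1 ratio (total parts = 3):
  creeper: 1119 × 2/3 = 746
  normal-legged: 1119 × 1/3 = 373
Contribution of creeper: (728 − 746)² / 746 = 0.4343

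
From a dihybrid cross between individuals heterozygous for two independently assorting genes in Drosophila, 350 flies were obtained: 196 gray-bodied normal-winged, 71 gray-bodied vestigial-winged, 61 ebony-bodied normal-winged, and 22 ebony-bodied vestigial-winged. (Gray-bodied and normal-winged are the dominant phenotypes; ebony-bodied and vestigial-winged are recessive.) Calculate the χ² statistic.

A dihybrid F₂ with independent assortment and complete dominance at both loci gives a 9:3:3:1 phenotypic ratio.
Total ratio parts = 16. Expected numbers out of 350:
  gray-bodied normal-winged: 350 × 9/16 = 196.875
  gray-bodied vestigial-winged: 350 × 3/16 = 65.625
  ebony-bodied normal-winged: 350 × 3/16 = 65.625
  ebony-bodied vestigial-winged: 350 × 1/16 = 21.875
χ² = Σ (O − E)² / E
  gray-bodied normal-winged: (196 − 196.875)² / 196.875 = 0.0039
  gray-bodied vestigial-winged: (71 − 65.625)² / 65.625 = 0.4402
  ebony-bodied normal-winged: (61 − 65.625)² / 65.625 = 0.3260
  ebony-bodied vestigial-winged: (22 − 21.875)² / 21.875 = 0.0007
χ² = 0.0039 + 0.4402 + 0.3260 + 0.0007 = 0.7708 ≈ 0.771

0.771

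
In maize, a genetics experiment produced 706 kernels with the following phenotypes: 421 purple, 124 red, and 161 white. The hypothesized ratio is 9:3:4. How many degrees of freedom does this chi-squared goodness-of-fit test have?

A goodness-of-fit test with 3 phenotype classes has df = 3 − 1 = 2.

2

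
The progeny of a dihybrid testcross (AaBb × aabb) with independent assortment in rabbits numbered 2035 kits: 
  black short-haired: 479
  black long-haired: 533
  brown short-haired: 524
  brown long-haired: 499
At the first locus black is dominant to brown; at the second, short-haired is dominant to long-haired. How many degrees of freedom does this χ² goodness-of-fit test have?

3

A dihybrid testcross with independent assortment gives a 1:1:1:1 ratio.
A goodness-of-fit test with 4 phenotype classes has df = 4 − 1 = 3.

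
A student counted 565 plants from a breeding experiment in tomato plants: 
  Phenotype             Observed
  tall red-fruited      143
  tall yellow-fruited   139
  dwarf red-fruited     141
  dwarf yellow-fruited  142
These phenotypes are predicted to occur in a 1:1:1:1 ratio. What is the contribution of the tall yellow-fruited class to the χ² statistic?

0.036

Expected counts for N = 565 under a 1:1:1:1 ratio (total parts = 4):
  tall red-fruited: 565 × 1/4 = 141.25
  tall yellow-fruited: 565 × 1/4 = 141.25
  dwarf red-fruited: 565 × 1/4 = 141.25
  dwarf yellow-fruited: 565 × 1/4 = 141.25
Contribution of tall yellow-fruited: (139 − 141.25)² / 141.25 = 0.0358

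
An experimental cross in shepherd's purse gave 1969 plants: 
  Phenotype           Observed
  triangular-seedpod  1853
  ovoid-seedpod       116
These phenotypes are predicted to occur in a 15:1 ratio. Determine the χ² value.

0.432

The 15:1 ratio has 16 parts, so with N = 1969 the expected counts are:
  triangular-seedpod: 1969 × 15/16 = 1845.9375
  ovoid-seedpod: 1969 × 1/16 = 123.0625
χ² = Σ (O − E)² / E
  triangular-seedpod: (1853 − 1845.9375)² / 1845.9375 = 0.0270
  ovoid-seedpod: (116 − 123.0625)² / 123.0625 = 0.4053
χ² = 0.0270 + 0.4053 = 0.4323 ≈ 0.432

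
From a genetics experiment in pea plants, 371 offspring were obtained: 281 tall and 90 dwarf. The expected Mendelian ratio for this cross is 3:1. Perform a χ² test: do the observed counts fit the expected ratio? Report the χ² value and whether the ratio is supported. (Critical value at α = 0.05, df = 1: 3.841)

0.109; consistent

Expected counts for N = 371 under a 3:1 ratio (total parts = 4):
  tall: 371 × 3/4 = 278.25
  dwarf: 371 × 1/4 = 92.75
χ² = Σ (O − E)² / E
  tall: (281 − 278.25)² / 278.25 = 0.0272
  dwarf: (90 − 92.75)² / 92.75 = 0.0815
χ² = 0.0272 + 0.0815 = 0.1087 ≈ 0.109
Degrees of freedom = 2 − 1 = 1; critical value at α = 0.05 is 3.841.
Since 0.109 < 3.841, we fail to reject the null hypothesis — the data are consistent with the 3:1 ratio.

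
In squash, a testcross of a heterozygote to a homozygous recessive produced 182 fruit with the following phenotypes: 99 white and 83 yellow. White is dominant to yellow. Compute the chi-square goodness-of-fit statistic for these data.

1.407

A testcross of a heterozygote (Aa × aa) gives a 1:1 phenotypic ratio.
Expected counts for N = 182 under a 1:1 ratio (total parts = 2):
  white: 182 × 1/2 = 91
  yellow: 182 × 1/2 = 91
χ² = Σ (O − E)² / E
  white: (99 − 91)² / 91 = 0.7033
  yellow: (83 − 91)² / 91 = 0.7033
χ² = 0.7033 + 0.7033 = 1.4066 ≈ 1.407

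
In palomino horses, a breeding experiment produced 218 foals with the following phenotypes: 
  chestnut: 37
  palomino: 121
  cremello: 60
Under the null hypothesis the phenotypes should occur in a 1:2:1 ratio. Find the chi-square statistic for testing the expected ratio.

7.495

Expected counts for N = 218 under a 1:2:1 ratio (total parts = 4):
  chestnut: 218 × 1/4 = 54.5
  palomino: 218 × 2/4 = 109
  cremello: 218 × 1/4 = 54.5
χ² = Σ (O − E)² / E
  chestnut: (37 − 54.5)² / 54.5 = 5.6193
  palomino: (121 − 109)² / 109 = 1.3211
  cremello: (60 − 54.5)² / 54.5 = 0.5550
χ² = 5.6193 + 1.3211 + 0.5550 = 7.4954 ≈ 7.495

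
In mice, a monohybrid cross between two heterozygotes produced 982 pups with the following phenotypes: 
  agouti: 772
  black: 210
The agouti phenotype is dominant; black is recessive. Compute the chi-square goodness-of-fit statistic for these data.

For a monohybrid cross between heterozygotes with complete dominance, the expected phenotypic ratio is 3:1.
Expected counts for N = 982 under a 3:1 ratio (total parts = 4):
  agouti: 982 × 3/4 = 736.5
  black: 982 × 1/4 = 245.5
χ² = Σ (O − E)² / E
  agouti: (772 − 736.5)² / 736.5 = 1.7111
  black: (210 − 245.5)² / 245.5 = 5.1334
χ² = 1.7111 + 5.1334 = 6.8445 ≈ 6.845

6.845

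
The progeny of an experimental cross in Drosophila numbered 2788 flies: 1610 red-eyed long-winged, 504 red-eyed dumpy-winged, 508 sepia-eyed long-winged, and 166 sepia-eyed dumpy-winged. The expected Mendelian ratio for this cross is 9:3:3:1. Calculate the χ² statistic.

The 9:3:3:1 ratio has 16 parts, so with N = 2788 the expected counts are:
  red-eyed long-winged: 2788 × 9/16 = 1568.25
  red-eyed dumpy-winged: 2788 × 3/16 = 522.75
  sepia-eyed long-winged: 2788 × 3/16 = 522.75
  sepia-eyed dumpy-winged: 2788 × 1/16 = 174.25
χ² = Σ (O − E)² / E
  red-eyed long-winged: (1610 − 1568.25)² / 1568.25 = 1.1115
  red-eyed dumpy-winged: (504 − 522.75)² / 522.75 = 0.6725
  sepia-eyed long-winged: (508 − 522.75)² / 522.75 = 0.4162
  sepia-eyed dumpy-winged: (166 − 174.25)² / 174.25 = 0.3906
χ² = 1.1115 + 0.6725 + 0.4162 + 0.3906 = 2.5908 ≈ 2.591

2.591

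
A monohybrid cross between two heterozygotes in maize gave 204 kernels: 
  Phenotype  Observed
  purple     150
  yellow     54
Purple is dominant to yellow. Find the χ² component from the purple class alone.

For a monohybrid cross between heterozygotes with complete dominance, the expected phenotypic ratio is 3:1.
Expected counts for N = 204 under a 3:1 ratio (total parts = 4):
  purple: 204 × 3/4 = 153
  yellow: 204 × 1/4 = 51
Contribution of purple: (150 − 153)² / 153 = 0.0588

0.059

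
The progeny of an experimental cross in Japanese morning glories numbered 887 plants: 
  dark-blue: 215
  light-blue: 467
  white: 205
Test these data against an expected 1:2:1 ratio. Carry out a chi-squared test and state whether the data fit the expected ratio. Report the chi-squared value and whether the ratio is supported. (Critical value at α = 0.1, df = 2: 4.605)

Under the 1:2:1 hypothesis (Σ ratio = 4, N = 887):
  dark-blue: 887 × 1/4 = 221.75
  light-blue: 887 × 2/4 = 443.5
  white: 887 × 1/4 = 221.75
χ² = Σ (O − E)² / E
  dark-blue: (215 − 221.75)² / 221.75 = 0.2055
  light-blue: (467 − 443.5)² / 443.5 = 1.2452
  white: (205 − 221.75)² / 221.75 = 1.2652
χ² = 0.2055 + 1.2452 + 1.2652 = 2.7159 ≈ 2.716
Degrees of freedom = 3 − 1 = 2; critical value at α = 0.1 is 4.605.
Since 2.716 < 4.605, we fail to reject the null hypothesis — the data are consistent with the 1:2:1 ratio.

2.716; consistent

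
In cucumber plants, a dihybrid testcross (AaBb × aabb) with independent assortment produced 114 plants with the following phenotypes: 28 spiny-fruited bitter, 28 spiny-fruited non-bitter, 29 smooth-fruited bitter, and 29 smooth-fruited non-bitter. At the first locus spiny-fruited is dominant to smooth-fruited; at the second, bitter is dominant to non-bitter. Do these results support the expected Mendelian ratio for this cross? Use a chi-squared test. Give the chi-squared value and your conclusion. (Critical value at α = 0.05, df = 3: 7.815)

0.035; consistent

A dihybrid testcross with independent assortment gives a 1:1:1:1 ratio.
Under the 1:1:1:1 hypothesis (Σ ratio = 4, N = 114):
  spiny-fruited bitter: 114 × 1/4 = 28.5
  spiny-fruited non-bitter: 114 × 1/4 = 28.5
  smooth-fruited bitter: 114 × 1/4 = 28.5
  smooth-fruited non-bitter: 114 × 1/4 = 28.5
χ² = Σ (O − E)² / E
  spiny-fruited bitter: (28 − 28.5)² / 28.5 = 0.0088
  spiny-fruited non-bitter: (28 − 28.5)² / 28.5 = 0.0088
  smooth-fruited bitter: (29 − 28.5)² / 28.5 = 0.0088
  smooth-fruited non-bitter: (29 − 28.5)² / 28.5 = 0.0088
χ² = 0.0088 + 0.0088 + 0.0088 + 0.0088 = 0.0352 ≈ 0.035
Degrees of freedom = 4 − 1 = 3; critical value at α = 0.05 is 7.815.
Since 0.035 < 7.815, we fail to reject the null hypothesis — the data are consistent with the 1:1:1:1 ratio.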